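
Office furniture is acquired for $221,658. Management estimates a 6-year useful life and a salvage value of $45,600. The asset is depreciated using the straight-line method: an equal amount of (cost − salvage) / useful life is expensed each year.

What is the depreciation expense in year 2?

Depreciable base = $221,658 − $45,600 = $176,058.
Annual expense = $176,058 / 6 = $29,343.

$29,343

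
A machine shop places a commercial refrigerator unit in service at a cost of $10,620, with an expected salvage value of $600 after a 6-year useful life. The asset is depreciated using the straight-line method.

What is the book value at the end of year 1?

Depreciable base = $10,620 − $600 = $10,020.
Annual expense = $10,020 / 6 = $1,670.
End of year 1: book value $8,950.

$8,950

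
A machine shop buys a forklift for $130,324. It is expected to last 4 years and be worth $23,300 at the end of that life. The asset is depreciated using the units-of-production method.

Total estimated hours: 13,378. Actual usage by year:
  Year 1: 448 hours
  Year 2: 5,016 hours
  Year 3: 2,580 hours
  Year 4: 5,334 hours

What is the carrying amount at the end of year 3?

Depreciable base = $130,324 − $23,300 = $107,024.
Rate = $107,024 / 13,378 hours = $8 per hour.
Year 1: 448 × $8 = $3,584. Book value $126,740.
Year 2: 5,016 × $8 = $40,128. Book value $86,612.
Year 3: 2,580 × $8 = $20,640. Book value $65,972.

$65,972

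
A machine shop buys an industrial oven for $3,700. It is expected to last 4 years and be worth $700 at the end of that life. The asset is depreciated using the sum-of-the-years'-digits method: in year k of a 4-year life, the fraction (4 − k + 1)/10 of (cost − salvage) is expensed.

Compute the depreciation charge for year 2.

Depreciable base = $3,700 − $700 = $3,000.
Sum of the years' digits = 4+3+2+1 = 10.
Year 1: $3,000 × 4/10 = $1,200. Book value $2,500.
Year 2: $3,000 × 3/10 = $900. Book value $1,600.

$900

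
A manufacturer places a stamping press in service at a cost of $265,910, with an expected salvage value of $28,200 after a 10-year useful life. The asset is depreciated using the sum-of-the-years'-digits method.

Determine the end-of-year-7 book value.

$54,132

Depreciable base = $265,910 − $28,200 = $237,710.
Sum of the years' digits = 10+9+8+7+6+5+4+3+2+1 = 55.
Year 1: $237,710 × 10/55 = $43,220. Book value $222,690.
Year 2: $237,710 × 9/55 = $38,898. Book value $183,792.
Year 3: $237,710 × 8/55 = $34,576. Book value $149,216.
Year 4: $237,710 × 7/55 = $30,254. Book value $118,962.
Year 5: $237,710 × 6/55 = $25,932. Book value $93,030.
Year 6: $237,710 × 5/55 = $21,610. Book value $71,420.
Year 7: $237,710 × 4/55 = $17,288. Book value $54,132.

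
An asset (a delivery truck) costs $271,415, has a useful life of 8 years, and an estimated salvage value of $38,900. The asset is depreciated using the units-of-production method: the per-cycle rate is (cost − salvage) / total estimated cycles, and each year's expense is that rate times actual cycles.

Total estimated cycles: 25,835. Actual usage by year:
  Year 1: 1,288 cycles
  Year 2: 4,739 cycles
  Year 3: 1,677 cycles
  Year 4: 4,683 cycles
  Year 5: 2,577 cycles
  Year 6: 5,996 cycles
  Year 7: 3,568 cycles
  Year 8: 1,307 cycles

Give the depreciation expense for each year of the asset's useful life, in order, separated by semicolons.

$11,592; $42,651; $15,093; $42,147; $23,193; $53,964; $32,112; $11,763

Depreciable base = $271,415 − $38,900 = $232,515.
Rate = $232,515 / 25,835 cycles = $9 per cycle.
Year 1: 1,288 × $9 = $11,592. Book value $259,823.
Year 2: 4,739 × $9 = $42,651. Book value $217,172.
Year 3: 1,677 × $9 = $15,093. Book value $202,079.
Year 4: 4,683 × $9 = $42,147. Book value $159,932.
Year 5: 2,577 × $9 = $23,193. Book value $136,739.
Year 6: 5,996 × $9 = $53,964. Book value $82,775.
Year 7: 3,568 × $9 = $32,112. Book value $50,663.
Year 8: 1,307 × $9 = $11,763. Book value $38,900.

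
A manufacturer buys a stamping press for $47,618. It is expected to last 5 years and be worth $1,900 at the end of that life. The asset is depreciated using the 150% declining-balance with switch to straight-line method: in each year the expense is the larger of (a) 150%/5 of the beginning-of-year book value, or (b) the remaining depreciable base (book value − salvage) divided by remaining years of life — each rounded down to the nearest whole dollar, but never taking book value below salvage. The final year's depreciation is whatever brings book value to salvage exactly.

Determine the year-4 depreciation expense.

$7,145

Depreciable base = $47,618 − $1,900 = $45,718.
Year 1: DB = ⌊$47,618 × 150%/5⌋ = $14,285; SL = ⌊$45,718/5⌋ = $9,143 → take DB $14,285. Book value $33,333.
Year 2: DB = ⌊$33,333 × 150%/5⌋ = $9,999; SL = ⌊$31,433/4⌋ = $7,858 → take DB $9,999. Book value $23,334.
Year 3: DB = ⌊$23,334 × 150%/5⌋ = $7,000; SL = ⌊$21,434/3⌋ = $7,144 → take SL $7,144. Book value $16,190.
Year 4: DB = ⌊$16,190 × 150%/5⌋ = $4,857; SL = ⌊$14,290/2⌋ = $7,145 → take SL $7,145. Book value $9,045.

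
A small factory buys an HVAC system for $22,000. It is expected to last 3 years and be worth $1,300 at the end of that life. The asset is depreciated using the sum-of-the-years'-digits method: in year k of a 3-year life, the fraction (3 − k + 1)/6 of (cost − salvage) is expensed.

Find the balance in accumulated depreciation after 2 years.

$17,250

Depreciable base = $22,000 − $1,300 = $20,700.
Sum of the years' digits = 3+2+1 = 6.
Year 1: $20,700 × 3/6 = $10,350. Book value $11,650.
Year 2: $20,700 × 2/6 = $6,900. Book value $4,750.
Accumulated through year 2 = $22,000 − $4,750 = $17,250.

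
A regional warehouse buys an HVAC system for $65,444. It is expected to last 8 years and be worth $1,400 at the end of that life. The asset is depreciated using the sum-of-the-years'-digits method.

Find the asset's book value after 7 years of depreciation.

Depreciable base = $65,444 − $1,400 = $64,044.
Sum of the years' digits = 8+7+6+5+4+3+2+1 = 36.
Year 1: $64,044 × 8/36 = $14,232. Book value $51,212.
Year 2: $64,044 × 7/36 = $12,453. Book value $38,759.
Year 3: $64,044 × 6/36 = $10,674. Book value $28,085.
Year 4: $64,044 × 5/36 = $8,895. Book value $19,190.
Year 5: $64,044 × 4/36 = $7,116. Book value $12,074.
Year 6: $64,044 × 3/36 = $5,337. Book value $6,737.
Year 7: $64,044 × 2/36 = $3,558. Book value $3,179.

$3,179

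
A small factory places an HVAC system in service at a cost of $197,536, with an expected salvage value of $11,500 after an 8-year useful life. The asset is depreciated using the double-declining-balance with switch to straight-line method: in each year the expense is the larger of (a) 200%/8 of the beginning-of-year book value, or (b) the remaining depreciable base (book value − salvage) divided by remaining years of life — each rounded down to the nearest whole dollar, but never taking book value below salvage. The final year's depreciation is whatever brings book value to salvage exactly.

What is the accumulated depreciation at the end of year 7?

$174,243

Depreciable base = $197,536 − $11,500 = $186,036.
Year 1: DB = ⌊$197,536 × 200%/8⌋ = $49,384; SL = ⌊$186,036/8⌋ = $23,254 → take DB $49,384. Book value $148,152.
Year 2: DB = ⌊$148,152 × 200%/8⌋ = $37,038; SL = ⌊$136,652/7⌋ = $19,521 → take DB $37,038. Book value $111,114.
Year 3: DB = ⌊$111,114 × 200%/8⌋ = $27,778; SL = ⌊$99,614/6⌋ = $16,602 → take DB $27,778. Book value $83,336.
Year 4: DB = ⌊$83,336 × 200%/8⌋ = $20,834; SL = ⌊$71,836/5⌋ = $14,367 → take DB $20,834. Book value $62,502.
Year 5: DB = ⌊$62,502 × 200%/8⌋ = $15,625; SL = ⌊$51,002/4⌋ = $12,750 → take DB $15,625. Book value $46,877.
Year 6: DB = ⌊$46,877 × 200%/8⌋ = $11,719; SL = ⌊$35,377/3⌋ = $11,792 → take SL $11,792. Book value $35,085.
Year 7: DB = ⌊$35,085 × 200%/8⌋ = $8,771; SL = ⌊$23,585/2⌋ = $11,792 → take SL $11,792. Book value $23,293.
Accumulated through year 7 = $197,536 − $23,293 = $174,243.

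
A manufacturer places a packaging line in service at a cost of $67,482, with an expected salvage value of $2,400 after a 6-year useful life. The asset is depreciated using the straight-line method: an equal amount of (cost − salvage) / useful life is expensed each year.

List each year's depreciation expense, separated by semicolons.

Depreciable base = $67,482 − $2,400 = $65,082.
Annual expense = $65,082 / 6 = $10,847.
End of year 1: book value $56,635.
End of year 2: book value $45,788.
End of year 3: book value $34,941.
End of year 4: book value $24,094.
End of year 5: book value $13,247.
End of year 6: book value $2,400.

$10,847; $10,847; $10,847; $10,847; $10,847; $10,847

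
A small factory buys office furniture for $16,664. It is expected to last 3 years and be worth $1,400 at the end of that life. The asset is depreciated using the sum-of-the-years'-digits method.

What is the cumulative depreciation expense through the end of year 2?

$12,720

Depreciable base = $16,664 − $1,400 = $15,264.
Sum of the years' digits = 3+2+1 = 6.
Year 1: $15,264 × 3/6 = $7,632. Book value $9,032.
Year 2: $15,264 × 2/6 = $5,088. Book value $3,944.
Accumulated through year 2 = $16,664 − $3,944 = $12,720.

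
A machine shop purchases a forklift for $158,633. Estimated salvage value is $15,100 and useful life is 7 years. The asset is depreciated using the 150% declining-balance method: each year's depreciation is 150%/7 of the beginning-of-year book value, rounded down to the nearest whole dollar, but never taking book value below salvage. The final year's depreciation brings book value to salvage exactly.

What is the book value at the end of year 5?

$47,505

Depreciable base = $158,633 − $15,100 = $143,533.
Year 1: ⌊$158,633 × 150%/7⌋ = $33,992. Book value $124,641.
Year 2: ⌊$124,641 × 150%/7⌋ = $26,708. Book value $97,933.
Year 3: ⌊$97,933 × 150%/7⌋ = $20,985. Book value $76,948.
Year 4: ⌊$76,948 × 150%/7⌋ = $16,488. Book value $60,460.
Year 5: ⌊$60,460 × 150%/7⌋ = $12,955. Book value $47,505.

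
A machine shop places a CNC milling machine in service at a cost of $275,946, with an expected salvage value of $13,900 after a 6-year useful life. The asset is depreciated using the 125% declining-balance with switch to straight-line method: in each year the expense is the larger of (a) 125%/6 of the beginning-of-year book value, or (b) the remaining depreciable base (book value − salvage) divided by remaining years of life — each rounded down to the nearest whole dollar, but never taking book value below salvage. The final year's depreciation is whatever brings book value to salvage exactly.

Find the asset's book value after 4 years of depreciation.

Depreciable base = $275,946 − $13,900 = $262,046.
Year 1: DB = ⌊$275,946 × 125%/6⌋ = $57,488; SL = ⌊$262,046/6⌋ = $43,674 → take DB $57,488. Book value $218,458.
Year 2: DB = ⌊$218,458 × 125%/6⌋ = $45,512; SL = ⌊$204,558/5⌋ = $40,911 → take DB $45,512. Book value $172,946.
Year 3: DB = ⌊$172,946 × 125%/6⌋ = $36,030; SL = ⌊$159,046/4⌋ = $39,761 → take SL $39,761. Book value $133,185.
Year 4: DB = ⌊$133,185 × 125%/6⌋ = $27,746; SL = ⌊$119,285/3⌋ = $39,761 → take SL $39,761. Book value $93,424.

$93,424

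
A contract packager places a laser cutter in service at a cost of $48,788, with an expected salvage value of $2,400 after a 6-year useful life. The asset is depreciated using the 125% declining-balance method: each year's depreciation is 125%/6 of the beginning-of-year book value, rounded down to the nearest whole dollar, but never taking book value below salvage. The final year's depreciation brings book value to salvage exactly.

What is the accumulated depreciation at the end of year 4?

$29,623

Depreciable base = $48,788 − $2,400 = $46,388.
Year 1: ⌊$48,788 × 125%/6⌋ = $10,164. Book value $38,624.
Year 2: ⌊$38,624 × 125%/6⌋ = $8,046. Book value $30,578.
Year 3: ⌊$30,578 × 125%/6⌋ = $6,370. Book value $24,208.
Year 4: ⌊$24,208 × 125%/6⌋ = $5,043. Book value $19,165.
Accumulated through year 4 = $48,788 − $19,165 = $29,623.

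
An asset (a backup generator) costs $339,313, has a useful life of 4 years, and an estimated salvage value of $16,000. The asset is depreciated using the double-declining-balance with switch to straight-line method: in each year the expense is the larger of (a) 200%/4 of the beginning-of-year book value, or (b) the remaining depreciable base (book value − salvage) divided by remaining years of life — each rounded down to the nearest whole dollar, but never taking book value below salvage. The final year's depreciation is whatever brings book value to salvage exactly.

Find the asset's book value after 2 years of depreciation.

$84,829

Depreciable base = $339,313 − $16,000 = $323,313.
Year 1: DB = ⌊$339,313 × 200%/4⌋ = $169,656; SL = ⌊$323,313/4⌋ = $80,828 → take DB $169,656. Book value $169,657.
Year 2: DB = ⌊$169,657 × 200%/4⌋ = $84,828; SL = ⌊$153,657/3⌋ = $51,219 → take DB $84,828. Book value $84,829.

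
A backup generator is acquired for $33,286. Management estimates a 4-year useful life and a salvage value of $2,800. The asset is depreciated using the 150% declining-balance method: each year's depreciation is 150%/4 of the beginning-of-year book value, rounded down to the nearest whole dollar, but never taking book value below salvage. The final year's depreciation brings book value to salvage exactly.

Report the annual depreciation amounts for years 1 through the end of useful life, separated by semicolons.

$12,482; $7,801; $4,876; $5,327

Depreciable base = $33,286 − $2,800 = $30,486.
Year 1: ⌊$33,286 × 150%/4⌋ = $12,482. Book value $20,804.
Year 2: ⌊$20,804 × 150%/4⌋ = $7,801. Book value $13,003.
Year 3: ⌊$13,003 × 150%/4⌋ = $4,876. Book value $8,127.
Year 4 (final): $8,127 − $2,800 = $5,327. Book value $2,800.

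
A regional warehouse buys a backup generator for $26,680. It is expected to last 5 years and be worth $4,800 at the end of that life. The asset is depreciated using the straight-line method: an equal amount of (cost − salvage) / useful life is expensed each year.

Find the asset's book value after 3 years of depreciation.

$13,552

Depreciable base = $26,680 − $4,800 = $21,880.
Annual expense = $21,880 / 5 = $4,376.
End of year 1: book value $22,304.
End of year 2: book value $17,928.
End of year 3: book value $13,552.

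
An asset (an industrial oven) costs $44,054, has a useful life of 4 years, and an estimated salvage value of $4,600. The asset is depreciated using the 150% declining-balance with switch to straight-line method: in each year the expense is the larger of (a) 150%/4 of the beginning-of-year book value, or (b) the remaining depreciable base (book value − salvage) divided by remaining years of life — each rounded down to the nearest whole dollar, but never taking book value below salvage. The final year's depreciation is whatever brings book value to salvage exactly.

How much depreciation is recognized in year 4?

Depreciable base = $44,054 − $4,600 = $39,454.
Year 1: DB = ⌊$44,054 × 150%/4⌋ = $16,520; SL = ⌊$39,454/4⌋ = $9,863 → take DB $16,520. Book value $27,534.
Year 2: DB = ⌊$27,534 × 150%/4⌋ = $10,325; SL = ⌊$22,934/3⌋ = $7,644 → take DB $10,325. Book value $17,209.
Year 3: DB = ⌊$17,209 × 150%/4⌋ = $6,453; SL = ⌊$12,609/2⌋ = $6,304 → take DB $6,453. Book value $10,756.
Year 4 (final): $10,756 − $4,600 = $6,156. Book value $4,600.

$6,156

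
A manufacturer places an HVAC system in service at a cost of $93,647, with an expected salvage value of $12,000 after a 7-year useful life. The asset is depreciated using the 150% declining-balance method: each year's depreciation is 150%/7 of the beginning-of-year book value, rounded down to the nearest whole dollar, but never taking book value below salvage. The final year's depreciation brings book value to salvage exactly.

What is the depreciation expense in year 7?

Depreciable base = $93,647 − $12,000 = $81,647.
Year 1: ⌊$93,647 × 150%/7⌋ = $20,067. Book value $73,580.
Year 2: ⌊$73,580 × 150%/7⌋ = $15,767. Book value $57,813.
Year 3: ⌊$57,813 × 150%/7⌋ = $12,388. Book value $45,425.
Year 4: ⌊$45,425 × 150%/7⌋ = $9,733. Book value $35,692.
Year 5: ⌊$35,692 × 150%/7⌋ = $7,648. Book value $28,044.
Year 6: ⌊$28,044 × 150%/7⌋ = $6,009. Book value $22,035.
Year 7 (final): $22,035 − $12,000 = $10,035. Book value $12,000.

$10,035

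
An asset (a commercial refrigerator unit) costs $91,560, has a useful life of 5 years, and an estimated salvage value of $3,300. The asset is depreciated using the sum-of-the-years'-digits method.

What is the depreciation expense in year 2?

$23,536

Depreciable base = $91,560 − $3,300 = $88,260.
Sum of the years' digits = 5+4+3+2+1 = 15.
Year 1: $88,260 × 5/15 = $29,420. Book value $62,140.
Year 2: $88,260 × 4/15 = $23,536. Book value $38,604.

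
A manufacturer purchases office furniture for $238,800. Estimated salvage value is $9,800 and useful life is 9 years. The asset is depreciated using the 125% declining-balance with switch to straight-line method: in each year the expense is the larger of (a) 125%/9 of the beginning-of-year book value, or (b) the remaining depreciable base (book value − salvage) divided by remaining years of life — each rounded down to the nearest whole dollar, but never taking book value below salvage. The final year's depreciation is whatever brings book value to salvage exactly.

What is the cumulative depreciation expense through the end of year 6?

Depreciable base = $238,800 − $9,800 = $229,000.
Year 1: DB = ⌊$238,800 × 125%/9⌋ = $33,166; SL = ⌊$229,000/9⌋ = $25,444 → take DB $33,166. Book value $205,634.
Year 2: DB = ⌊$205,634 × 125%/9⌋ = $28,560; SL = ⌊$195,834/8⌋ = $24,479 → take DB $28,560. Book value $177,074.
Year 3: DB = ⌊$177,074 × 125%/9⌋ = $24,593; SL = ⌊$167,274/7⌋ = $23,896 → take DB $24,593. Book value $152,481.
Year 4: DB = ⌊$152,481 × 125%/9⌋ = $21,177; SL = ⌊$142,681/6⌋ = $23,780 → take SL $23,780. Book value $128,701.
Year 5: DB = ⌊$128,701 × 125%/9⌋ = $17,875; SL = ⌊$118,901/5⌋ = $23,780 → take SL $23,780. Book value $104,921.
Year 6: DB = ⌊$104,921 × 125%/9⌋ = $14,572; SL = ⌊$95,121/4⌋ = $23,780 → take SL $23,780. Book value $81,141.
Accumulated through year 6 = $238,800 − $81,141 = $157,659.

$157,659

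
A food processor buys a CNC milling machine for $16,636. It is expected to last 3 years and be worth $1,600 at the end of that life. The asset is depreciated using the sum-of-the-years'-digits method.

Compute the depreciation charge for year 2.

Depreciable base = $16,636 − $1,600 = $15,036.
Sum of the years' digits = 3+2+1 = 6.
Year 1: $15,036 × 3/6 = $7,518. Book value $9,118.
Year 2: $15,036 × 2/6 = $5,012. Book value $4,106.

$5,012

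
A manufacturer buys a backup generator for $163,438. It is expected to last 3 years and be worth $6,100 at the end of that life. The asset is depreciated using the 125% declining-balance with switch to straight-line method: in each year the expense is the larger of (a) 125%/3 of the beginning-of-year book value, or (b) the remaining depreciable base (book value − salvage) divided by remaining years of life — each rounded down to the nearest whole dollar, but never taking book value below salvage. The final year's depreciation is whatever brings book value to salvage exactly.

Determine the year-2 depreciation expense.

Depreciable base = $163,438 − $6,100 = $157,338.
Year 1: DB = ⌊$163,438 × 125%/3⌋ = $68,099; SL = ⌊$157,338/3⌋ = $52,446 → take DB $68,099. Book value $95,339.
Year 2: DB = ⌊$95,339 × 125%/3⌋ = $39,724; SL = ⌊$89,239/2⌋ = $44,619 → take SL $44,619. Book value $50,720.

$44,619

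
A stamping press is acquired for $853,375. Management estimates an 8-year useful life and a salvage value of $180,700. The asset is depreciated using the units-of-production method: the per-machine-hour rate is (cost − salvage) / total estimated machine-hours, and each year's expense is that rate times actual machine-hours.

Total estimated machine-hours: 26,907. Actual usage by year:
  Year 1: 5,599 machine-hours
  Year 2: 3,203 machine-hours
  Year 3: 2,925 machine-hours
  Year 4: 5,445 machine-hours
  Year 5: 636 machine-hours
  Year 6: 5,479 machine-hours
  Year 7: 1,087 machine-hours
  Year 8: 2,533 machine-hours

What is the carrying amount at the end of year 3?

Depreciable base = $853,375 − $180,700 = $672,675.
Rate = $672,675 / 26,907 machine-hours = $25 per machine-hour.
Year 1: 5,599 × $25 = $139,975. Book value $713,400.
Year 2: 3,203 × $25 = $80,075. Book value $633,325.
Year 3: 2,925 × $25 = $73,125. Book value $560,200.

$560,200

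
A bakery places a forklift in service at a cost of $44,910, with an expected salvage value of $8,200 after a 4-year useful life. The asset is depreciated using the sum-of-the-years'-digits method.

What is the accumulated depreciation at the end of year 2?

$25,697

Depreciable base = $44,910 − $8,200 = $36,710.
Sum of the years' digits = 4+3+2+1 = 10.
Year 1: $36,710 × 4/10 = $14,684. Book value $30,226.
Year 2: $36,710 × 3/10 = $11,013. Book value $19,213.
Accumulated through year 2 = $44,910 − $19,213 = $25,697.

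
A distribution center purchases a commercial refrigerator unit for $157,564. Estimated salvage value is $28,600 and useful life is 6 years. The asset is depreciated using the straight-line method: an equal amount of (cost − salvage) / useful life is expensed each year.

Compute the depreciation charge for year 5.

$21,494

Depreciable base = $157,564 − $28,600 = $128,964.
Annual expense = $128,964 / 6 = $21,494.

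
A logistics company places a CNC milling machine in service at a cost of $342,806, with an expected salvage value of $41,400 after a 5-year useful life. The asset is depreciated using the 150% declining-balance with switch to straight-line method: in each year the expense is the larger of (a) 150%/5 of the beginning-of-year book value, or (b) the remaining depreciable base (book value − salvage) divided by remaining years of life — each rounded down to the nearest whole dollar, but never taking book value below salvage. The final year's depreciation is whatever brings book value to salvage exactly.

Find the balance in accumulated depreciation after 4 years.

$263,314

Depreciable base = $342,806 − $41,400 = $301,406.
Year 1: DB = ⌊$342,806 × 150%/5⌋ = $102,841; SL = ⌊$301,406/5⌋ = $60,281 → take DB $102,841. Book value $239,965.
Year 2: DB = ⌊$239,965 × 150%/5⌋ = $71,989; SL = ⌊$198,565/4⌋ = $49,641 → take DB $71,989. Book value $167,976.
Year 3: DB = ⌊$167,976 × 150%/5⌋ = $50,392; SL = ⌊$126,576/3⌋ = $42,192 → take DB $50,392. Book value $117,584.
Year 4: DB = ⌊$117,584 × 150%/5⌋ = $35,275; SL = ⌊$76,184/2⌋ = $38,092 → take SL $38,092. Book value $79,492.
Accumulated through year 4 = $342,806 − $79,492 = $263,314.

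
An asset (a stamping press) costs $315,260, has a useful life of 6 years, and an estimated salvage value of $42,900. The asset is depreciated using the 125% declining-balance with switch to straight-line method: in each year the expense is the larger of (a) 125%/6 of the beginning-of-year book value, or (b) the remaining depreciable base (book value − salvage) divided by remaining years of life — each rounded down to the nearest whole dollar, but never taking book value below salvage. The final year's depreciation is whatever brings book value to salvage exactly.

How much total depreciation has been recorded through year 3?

$158,838

Depreciable base = $315,260 − $42,900 = $272,360.
Year 1: DB = ⌊$315,260 × 125%/6⌋ = $65,679; SL = ⌊$272,360/6⌋ = $45,393 → take DB $65,679. Book value $249,581.
Year 2: DB = ⌊$249,581 × 125%/6⌋ = $51,996; SL = ⌊$206,681/5⌋ = $41,336 → take DB $51,996. Book value $197,585.
Year 3: DB = ⌊$197,585 × 125%/6⌋ = $41,163; SL = ⌊$154,685/4⌋ = $38,671 → take DB $41,163. Book value $156,422.
Accumulated through year 3 = $315,260 − $156,422 = $158,838.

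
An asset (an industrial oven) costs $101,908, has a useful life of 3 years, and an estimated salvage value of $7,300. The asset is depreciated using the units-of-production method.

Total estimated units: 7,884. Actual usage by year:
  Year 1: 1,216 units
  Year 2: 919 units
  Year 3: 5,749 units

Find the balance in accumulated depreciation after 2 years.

$25,620

Depreciable base = $101,908 − $7,300 = $94,608.
Rate = $94,608 / 7,884 units = $12 per unit.
Year 1: 1,216 × $12 = $14,592. Book value $87,316.
Year 2: 919 × $12 = $11,028. Book value $76,288.
Accumulated through year 2 = $101,908 − $76,288 = $25,620.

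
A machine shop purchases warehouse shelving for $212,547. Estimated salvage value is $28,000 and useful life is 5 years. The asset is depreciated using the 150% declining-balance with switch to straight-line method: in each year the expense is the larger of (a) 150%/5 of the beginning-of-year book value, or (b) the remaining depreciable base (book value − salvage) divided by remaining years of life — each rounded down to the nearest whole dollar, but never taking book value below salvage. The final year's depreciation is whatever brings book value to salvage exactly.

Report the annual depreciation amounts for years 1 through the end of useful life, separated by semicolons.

$63,764; $44,634; $31,244; $22,452; $22,453

Depreciable base = $212,547 − $28,000 = $184,547.
Year 1: DB = ⌊$212,547 × 150%/5⌋ = $63,764; SL = ⌊$184,547/5⌋ = $36,909 → take DB $63,764. Book value $148,783.
Year 2: DB = ⌊$148,783 × 150%/5⌋ = $44,634; SL = ⌊$120,783/4⌋ = $30,195 → take DB $44,634. Book value $104,149.
Year 3: DB = ⌊$104,149 × 150%/5⌋ = $31,244; SL = ⌊$76,149/3⌋ = $25,383 → take DB $31,244. Book value $72,905.
Year 4: DB = ⌊$72,905 × 150%/5⌋ = $21,871; SL = ⌊$44,905/2⌋ = $22,452 → take SL $22,452. Book value $50,453.
Year 5 (final): $50,453 − $28,000 = $22,453. Book value $28,000.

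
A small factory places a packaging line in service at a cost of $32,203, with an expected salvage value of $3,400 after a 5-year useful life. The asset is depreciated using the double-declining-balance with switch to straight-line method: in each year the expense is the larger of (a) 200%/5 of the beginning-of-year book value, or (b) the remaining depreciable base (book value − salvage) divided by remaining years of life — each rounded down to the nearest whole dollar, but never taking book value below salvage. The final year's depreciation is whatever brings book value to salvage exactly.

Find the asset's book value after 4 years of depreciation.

Depreciable base = $32,203 − $3,400 = $28,803.
Year 1: DB = ⌊$32,203 × 200%/5⌋ = $12,881; SL = ⌊$28,803/5⌋ = $5,760 → take DB $12,881. Book value $19,322.
Year 2: DB = ⌊$19,322 × 200%/5⌋ = $7,728; SL = ⌊$15,922/4⌋ = $3,980 → take DB $7,728. Book value $11,594.
Year 3: DB = ⌊$11,594 × 200%/5⌋ = $4,637; SL = ⌊$8,194/3⌋ = $2,731 → take DB $4,637. Book value $6,957.
Year 4: DB = ⌊$6,957 × 200%/5⌋ = $2,782; SL = ⌊$3,557/2⌋ = $1,778 → take DB $2,782. Book value $4,175.

$4,175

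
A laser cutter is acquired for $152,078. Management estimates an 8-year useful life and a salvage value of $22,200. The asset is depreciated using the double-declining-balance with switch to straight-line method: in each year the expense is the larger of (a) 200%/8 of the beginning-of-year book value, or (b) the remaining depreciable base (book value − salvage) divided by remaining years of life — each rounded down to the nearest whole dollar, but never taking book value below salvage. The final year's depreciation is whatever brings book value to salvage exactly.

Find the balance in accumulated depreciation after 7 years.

Depreciable base = $152,078 − $22,200 = $129,878.
Year 1: DB = ⌊$152,078 × 200%/8⌋ = $38,019; SL = ⌊$129,878/8⌋ = $16,234 → take DB $38,019. Book value $114,059.
Year 2: DB = ⌊$114,059 × 200%/8⌋ = $28,514; SL = ⌊$91,859/7⌋ = $13,122 → take DB $28,514. Book value $85,545.
Year 3: DB = ⌊$85,545 × 200%/8⌋ = $21,386; SL = ⌊$63,345/6⌋ = $10,557 → take DB $21,386. Book value $64,159.
Year 4: DB = ⌊$64,159 × 200%/8⌋ = $16,039; SL = ⌊$41,959/5⌋ = $8,391 → take DB $16,039. Book value $48,120.
Year 5: DB = ⌊$48,120 × 200%/8⌋ = $12,030; SL = ⌊$25,920/4⌋ = $6,480 → take DB $12,030. Book value $36,090.
Year 6: DB = ⌊$36,090 × 200%/8⌋ = $9,022; SL = ⌊$13,890/3⌋ = $4,630 → take DB $9,022. Book value $27,068.
Year 7: DB = ⌊$27,068 × 200%/8⌋ = $6,767; SL = ⌊$4,868/2⌋ = $2,434 → take DB $6,767, capped at $4,868. Book value $22,200.
Accumulated through year 7 = $152,078 − $22,200 = $129,878.

$129,878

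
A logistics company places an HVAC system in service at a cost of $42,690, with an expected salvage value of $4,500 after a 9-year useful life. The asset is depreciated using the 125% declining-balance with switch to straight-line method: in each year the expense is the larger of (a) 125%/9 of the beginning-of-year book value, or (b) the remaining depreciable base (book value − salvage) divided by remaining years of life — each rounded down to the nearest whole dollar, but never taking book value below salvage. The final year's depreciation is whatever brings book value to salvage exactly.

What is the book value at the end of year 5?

Depreciable base = $42,690 − $4,500 = $38,190.
Year 1: DB = ⌊$42,690 × 125%/9⌋ = $5,929; SL = ⌊$38,190/9⌋ = $4,243 → take DB $5,929. Book value $36,761.
Year 2: DB = ⌊$36,761 × 125%/9⌋ = $5,105; SL = ⌊$32,261/8⌋ = $4,032 → take DB $5,105. Book value $31,656.
Year 3: DB = ⌊$31,656 × 125%/9⌋ = $4,396; SL = ⌊$27,156/7⌋ = $3,879 → take DB $4,396. Book value $27,260.
Year 4: DB = ⌊$27,260 × 125%/9⌋ = $3,786; SL = ⌊$22,760/6⌋ = $3,793 → take SL $3,793. Book value $23,467.
Year 5: DB = ⌊$23,467 × 125%/9⌋ = $3,259; SL = ⌊$18,967/5⌋ = $3,793 → take SL $3,793. Book value $19,674.

$19,674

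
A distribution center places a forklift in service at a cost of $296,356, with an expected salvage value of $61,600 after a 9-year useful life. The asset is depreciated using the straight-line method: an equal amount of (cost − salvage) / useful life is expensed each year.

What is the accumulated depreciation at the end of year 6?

Depreciable base = $296,356 − $61,600 = $234,756.
Annual expense = $234,756 / 9 = $26,084.
End of year 1: book value $270,272.
End of year 2: book value $244,188.
End of year 3: book value $218,104.
End of year 4: book value $192,020.
End of year 5: book value $165,936.
End of year 6: book value $139,852.
Accumulated through year 6 = $296,356 − $139,852 = $156,504.

$156,504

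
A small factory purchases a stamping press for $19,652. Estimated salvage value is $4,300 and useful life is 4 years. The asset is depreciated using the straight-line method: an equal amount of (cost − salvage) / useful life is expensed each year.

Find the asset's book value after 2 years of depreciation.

Depreciable base = $19,652 − $4,300 = $15,352.
Annual expense = $15,352 / 4 = $3,838.
End of year 1: book value $15,814.
End of year 2: book value $11,976.

$11,976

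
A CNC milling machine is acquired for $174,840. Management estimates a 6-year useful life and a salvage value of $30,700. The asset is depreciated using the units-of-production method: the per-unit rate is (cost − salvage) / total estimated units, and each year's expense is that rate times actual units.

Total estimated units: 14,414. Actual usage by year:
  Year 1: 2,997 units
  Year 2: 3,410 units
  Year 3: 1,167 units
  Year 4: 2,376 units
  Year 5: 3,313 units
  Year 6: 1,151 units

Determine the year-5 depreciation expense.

Depreciable base = $174,840 − $30,700 = $144,140.
Rate = $144,140 / 14,414 units = $10 per unit.
Year 1: 2,997 × $10 = $29,970. Book value $144,870.
Year 2: 3,410 × $10 = $34,100. Book value $110,770.
Year 3: 1,167 × $10 = $11,670. Book value $99,100.
Year 4: 2,376 × $10 = $23,760. Book value $75,340.
Year 5: 3,313 × $10 = $33,130. Book value $42,210.

$33,130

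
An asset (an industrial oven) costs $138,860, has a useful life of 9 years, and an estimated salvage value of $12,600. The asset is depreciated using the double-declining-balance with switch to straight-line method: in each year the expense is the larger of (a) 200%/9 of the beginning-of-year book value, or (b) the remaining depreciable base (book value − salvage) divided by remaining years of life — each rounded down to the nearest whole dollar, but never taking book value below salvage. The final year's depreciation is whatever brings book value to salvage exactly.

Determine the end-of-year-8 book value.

Depreciable base = $138,860 − $12,600 = $126,260.
Year 1: DB = ⌊$138,860 × 200%/9⌋ = $30,857; SL = ⌊$126,260/9⌋ = $14,028 → take DB $30,857. Book value $108,003.
Year 2: DB = ⌊$108,003 × 200%/9⌋ = $24,000; SL = ⌊$95,403/8⌋ = $11,925 → take DB $24,000. Book value $84,003.
Year 3: DB = ⌊$84,003 × 200%/9⌋ = $18,667; SL = ⌊$71,403/7⌋ = $10,200 → take DB $18,667. Book value $65,336.
Year 4: DB = ⌊$65,336 × 200%/9⌋ = $14,519; SL = ⌊$52,736/6⌋ = $8,789 → take DB $14,519. Book value $50,817.
Year 5: DB = ⌊$50,817 × 200%/9⌋ = $11,292; SL = ⌊$38,217/5⌋ = $7,643 → take DB $11,292. Book value $39,525.
Year 6: DB = ⌊$39,525 × 200%/9⌋ = $8,783; SL = ⌊$26,925/4⌋ = $6,731 → take DB $8,783. Book value $30,742.
Year 7: DB = ⌊$30,742 × 200%/9⌋ = $6,831; SL = ⌊$18,142/3⌋ = $6,047 → take DB $6,831. Book value $23,911.
Year 8: DB = ⌊$23,911 × 200%/9⌋ = $5,313; SL = ⌊$11,311/2⌋ = $5,655 → take SL $5,655. Book value $18,256.

$18,256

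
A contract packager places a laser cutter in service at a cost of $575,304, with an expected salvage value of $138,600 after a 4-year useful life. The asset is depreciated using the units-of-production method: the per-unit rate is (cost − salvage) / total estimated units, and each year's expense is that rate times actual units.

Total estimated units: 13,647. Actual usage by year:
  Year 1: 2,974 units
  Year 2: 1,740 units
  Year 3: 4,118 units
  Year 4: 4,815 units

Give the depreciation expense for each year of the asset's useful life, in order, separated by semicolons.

$95,168; $55,680; $131,776; $154,080

Depreciable base = $575,304 − $138,600 = $436,704.
Rate = $436,704 / 13,647 units = $32 per unit.
Year 1: 2,974 × $32 = $95,168. Book value $480,136.
Year 2: 1,740 × $32 = $55,680. Book value $424,456.
Year 3: 4,118 × $32 = $131,776. Book value $292,680.
Year 4: 4,815 × $32 = $154,080. Book value $138,600.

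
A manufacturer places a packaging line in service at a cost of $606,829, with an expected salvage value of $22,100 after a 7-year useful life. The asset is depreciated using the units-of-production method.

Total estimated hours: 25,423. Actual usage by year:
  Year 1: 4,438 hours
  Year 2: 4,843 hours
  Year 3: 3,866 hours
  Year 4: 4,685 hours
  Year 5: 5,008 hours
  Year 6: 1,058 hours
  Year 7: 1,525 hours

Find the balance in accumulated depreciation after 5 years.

$525,320

Depreciable base = $606,829 − $22,100 = $584,729.
Rate = $584,729 / 25,423 hours = $23 per hour.
Year 1: 4,438 × $23 = $102,074. Book value $504,755.
Year 2: 4,843 × $23 = $111,389. Book value $393,366.
Year 3: 3,866 × $23 = $88,918. Book value $304,448.
Year 4: 4,685 × $23 = $107,755. Book value $196,693.
Year 5: 5,008 × $23 = $115,184. Book value $81,509.
Accumulated through year 5 = $606,829 − $81,509 = $525,320.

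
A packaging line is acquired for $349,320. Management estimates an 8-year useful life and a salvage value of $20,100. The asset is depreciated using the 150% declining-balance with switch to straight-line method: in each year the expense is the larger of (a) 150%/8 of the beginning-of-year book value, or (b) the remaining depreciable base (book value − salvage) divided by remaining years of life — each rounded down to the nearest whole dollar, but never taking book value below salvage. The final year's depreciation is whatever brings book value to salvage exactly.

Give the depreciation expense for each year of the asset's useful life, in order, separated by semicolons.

Depreciable base = $349,320 − $20,100 = $329,220.
Year 1: DB = ⌊$349,320 × 150%/8⌋ = $65,497; SL = ⌊$329,220/8⌋ = $41,152 → take DB $65,497. Book value $283,823.
Year 2: DB = ⌊$283,823 × 150%/8⌋ = $53,216; SL = ⌊$263,723/7⌋ = $37,674 → take DB $53,216. Book value $230,607.
Year 3: DB = ⌊$230,607 × 150%/8⌋ = $43,238; SL = ⌊$210,507/6⌋ = $35,084 → take DB $43,238. Book value $187,369.
Year 4: DB = ⌊$187,369 × 150%/8⌋ = $35,131; SL = ⌊$167,269/5⌋ = $33,453 → take DB $35,131. Book value $152,238.
Year 5: DB = ⌊$152,238 × 150%/8⌋ = $28,544; SL = ⌊$132,138/4⌋ = $33,034 → take SL $33,034. Book value $119,204.
Year 6: DB = ⌊$119,204 × 150%/8⌋ = $22,350; SL = ⌊$99,104/3⌋ = $33,034 → take SL $33,034. Book value $86,170.
Year 7: DB = ⌊$86,170 × 150%/8⌋ = $16,156; SL = ⌊$66,070/2⌋ = $33,035 → take SL $33,035. Book value $53,135.
Year 8 (final): $53,135 − $20,100 = $33,035. Book value $20,100.

$65,497; $53,216; $43,238; $35,131; $33,034; $33,034; $33,035; $33,035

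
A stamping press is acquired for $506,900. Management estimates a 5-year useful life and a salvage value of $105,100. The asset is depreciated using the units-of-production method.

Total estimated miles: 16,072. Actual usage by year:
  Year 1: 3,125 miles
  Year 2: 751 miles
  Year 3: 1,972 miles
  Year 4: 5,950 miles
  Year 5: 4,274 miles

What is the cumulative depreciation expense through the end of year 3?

$146,200

Depreciable base = $506,900 − $105,100 = $401,800.
Rate = $401,800 / 16,072 miles = $25 per mile.
Year 1: 3,125 × $25 = $78,125. Book value $428,775.
Year 2: 751 × $25 = $18,775. Book value $410,000.
Year 3: 1,972 × $25 = $49,300. Book value $360,700.
Accumulated through year 3 = $506,900 − $360,700 = $146,200.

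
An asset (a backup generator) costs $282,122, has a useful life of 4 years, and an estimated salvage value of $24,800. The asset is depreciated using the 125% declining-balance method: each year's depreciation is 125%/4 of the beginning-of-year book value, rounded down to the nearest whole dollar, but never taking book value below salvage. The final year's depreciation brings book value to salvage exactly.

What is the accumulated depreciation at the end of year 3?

Depreciable base = $282,122 − $24,800 = $257,322.
Year 1: ⌊$282,122 × 125%/4⌋ = $88,163. Book value $193,959.
Year 2: ⌊$193,959 × 125%/4⌋ = $60,612. Book value $133,347.
Year 3: ⌊$133,347 × 125%/4⌋ = $41,670. Book value $91,677.
Accumulated through year 3 = $282,122 − $91,677 = $190,445.

$190,445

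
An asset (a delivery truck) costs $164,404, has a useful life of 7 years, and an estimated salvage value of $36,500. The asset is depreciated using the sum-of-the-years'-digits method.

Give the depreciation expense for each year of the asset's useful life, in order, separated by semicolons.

$31,976; $27,408; $22,840; $18,272; $13,704; $9,136; $4,568

Depreciable base = $164,404 − $36,500 = $127,904.
Sum of the years' digits = 7+6+5+4+3+2+1 = 28.
Year 1: $127,904 × 7/28 = $31,976. Book value $132,428.
Year 2: $127,904 × 6/28 = $27,408. Book value $105,020.
Year 3: $127,904 × 5/28 = $22,840. Book value $82,180.
Year 4: $127,904 × 4/28 = $18,272. Book value $63,908.
Year 5: $127,904 × 3/28 = $13,704. Book value $50,204.
Year 6: $127,904 × 2/28 = $9,136. Book value $41,068.
Year 7: $127,904 × 1/28 = $4,568. Book value $36,500.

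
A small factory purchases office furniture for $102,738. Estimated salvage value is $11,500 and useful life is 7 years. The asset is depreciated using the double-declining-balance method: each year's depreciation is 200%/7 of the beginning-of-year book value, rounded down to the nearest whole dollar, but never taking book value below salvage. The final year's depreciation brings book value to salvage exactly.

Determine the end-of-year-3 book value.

Depreciable base = $102,738 − $11,500 = $91,238.
Year 1: ⌊$102,738 × 200%/7⌋ = $29,353. Book value $73,385.
Year 2: ⌊$73,385 × 200%/7⌋ = $20,967. Book value $52,418.
Year 3: ⌊$52,418 × 200%/7⌋ = $14,976. Book value $37,442.

$37,442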